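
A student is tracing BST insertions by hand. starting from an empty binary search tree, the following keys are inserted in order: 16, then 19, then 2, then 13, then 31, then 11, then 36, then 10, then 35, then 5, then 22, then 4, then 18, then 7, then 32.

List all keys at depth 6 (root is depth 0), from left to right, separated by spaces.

4 7

16: root
19: right child of 16 (depth 1)
2: left child of 16 (depth 1)
13: right child of 2 (depth 2)
31: right child of 19 (depth 2)
11: left child of 13 (depth 3)
36: right child of 31 (depth 3)
10: left child of 11 (depth 4)
35: left child of 36 (depth 4)
5: left child of 10 (depth 5)
22: left child of 31 (depth 3)
4: left child of 5 (depth 6)
18: left child of 19 (depth 2)
7: right child of 5 (depth 6)
32: left child of 35 (depth 5)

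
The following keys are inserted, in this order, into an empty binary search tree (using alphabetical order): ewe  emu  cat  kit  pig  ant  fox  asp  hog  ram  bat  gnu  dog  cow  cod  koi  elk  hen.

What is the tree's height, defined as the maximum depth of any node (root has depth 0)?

5

Insert ewe: tree is empty, so ewe becomes the root.
Insert emu: emu < ewe → go left. Place as left child of ewe.
Insert cat: cat < ewe → go left; cat < emu → go left. Place as left child of emu.
Insert kit: kit > ewe → go right. Place as right child of ewe.
Insert pig: pig > ewe → go right; pig > kit → go right. Place as right child of kit.
Insert ant: ant < ewe → go left; ant < emu → go left; ant < cat → go left. Place as left child of cat.
Insert fox: fox > ewe → go right; fox < kit → go left. Place as left child of kit.
Insert asp: asp < ewe → go left; asp < emu → go left; asp < cat → go left; asp > ant → go right. Place as right child of ant.
Insert hog: hog > ewe → go right; hog < kit → go left; hog > fox → go right. Place as right child of fox.
Insert ram: ram > ewe → go right; ram > kit → go right; ram > pig → go right. Place as right child of pig.
Insert bat: bat < ewe → go left; bat < emu → go left; bat < cat → go left; bat > ant → go right; bat > asp → go right. Place as right child of asp.
Insert gnu: gnu > ewe → go right; gnu < kit → go left; gnu > fox → go right; gnu < hog → go left. Place as left child of hog.
Insert dog: dog < ewe → go left; dog < emu → go left; dog > cat → go right. Place as right child of cat.
Insert cow: cow < ewe → go left; cow < emu → go left; cow > cat → go right; cow < dog → go left. Place as left child of dog.
Insert cod: cod < ewe → go left; cod < emu → go left; cod > cat → go right; cod < dog → go left; cod < cow → go left. Place as left child of cow.
Insert koi: koi > ewe → go right; koi > kit → go right; koi < pig → go left. Place as left child of pig.
Insert elk: elk < ewe → go left; elk < emu → go left; elk > cat → go right; elk > dog → go right. Place as right child of dog.
Insert hen: hen > ewe → go right; hen < kit → go left; hen > fox → go right; hen < hog → go left; hen > gnu → go right. Place as right child of gnu.

The deepest node is bat at depth 5.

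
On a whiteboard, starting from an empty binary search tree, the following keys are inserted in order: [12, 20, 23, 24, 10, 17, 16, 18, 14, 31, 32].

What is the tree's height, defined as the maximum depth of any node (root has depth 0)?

Insert 12: tree is empty, so 12 becomes the root.
Insert 20: 20 > 12 → go right. Place as right child of 12.
Insert 23: 23 > 12 → go right; 23 > 20 → go right. Place as right child of 20.
Insert 24: 24 > 12 → go right; 24 > 20 → go right; 24 > 23 → go right. Place as right child of 23.
Insert 10: 10 < 12 → go left. Place as left child of 12.
Insert 17: 17 > 12 → go right; 17 < 20 → go left. Place as left child of 20.
Insert 16: 16 > 12 → go right; 16 < 20 → go left; 16 < 17 → go left. Place as left child of 17.
Insert 18: 18 > 12 → go right; 18 < 20 → go left; 18 > 17 → go right. Place as right child of 17.
Insert 14: 14 > 12 → go right; 14 < 20 → go left; 14 < 17 → go left; 14 < 16 → go left. Place as left child of 16.
Insert 31: 31 > 12 → go right; 31 > 20 → go right; 31 > 23 → go right; 31 > 24 → go right. Place as right child of 24.
Insert 32: 32 > 12 → go right; 32 > 20 → go right; 32 > 23 → go right; 32 > 24 → go right; 32 > 31 → go right. Place as right child of 31.

The deepest node is 32 at depth 5.

5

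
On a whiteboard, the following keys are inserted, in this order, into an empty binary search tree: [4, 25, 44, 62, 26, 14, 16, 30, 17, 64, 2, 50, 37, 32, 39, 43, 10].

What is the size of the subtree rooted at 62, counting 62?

4: root
25: right child of 4 (depth 1)
44: right child of 25 (depth 2)
62: right child of 44 (depth 3)
26: left child of 44 (depth 3)
14: left child of 25 (depth 2)
16: right child of 14 (depth 3)
30: right child of 26 (depth 4)
17: right child of 16 (depth 4)
64: right child of 62 (depth 4)
2: left child of 4 (depth 1)
50: left child of 62 (depth 4)
37: right child of 30 (depth 5)
32: left child of 37 (depth 6)
39: right child of 37 (depth 6)
43: right child of 39 (depth 7)
10: left child of 14 (depth 3)

Subtree rooted at 62 contains: 62, 50, 64 — 3 nodes.

3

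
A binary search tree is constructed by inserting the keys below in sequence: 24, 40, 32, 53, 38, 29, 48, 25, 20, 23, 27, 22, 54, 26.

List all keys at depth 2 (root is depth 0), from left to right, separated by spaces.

Insert 24: tree is empty, so 24 becomes the root.
Insert 40: 40 > 24 → go right. Place as right child of 24.
Insert 32: 32 > 24 → go right; 32 < 40 → go left. Place as left child of 40.
Insert 53: 53 > 24 → go right; 53 > 40 → go right. Place as right child of 40.
Insert 38: 38 > 24 → go right; 38 < 40 → go left; 38 > 32 → go right. Place as right child of 32.
Insert 29: 29 > 24 → go right; 29 < 40 → go left; 29 < 32 → go left. Place as left child of 32.
Insert 48: 48 > 24 → go right; 48 > 40 → go right; 48 < 53 → go left. Place as left child of 53.
Insert 25: 25 > 24 → go right; 25 < 40 → go left; 25 < 32 → go left; 25 < 29 → go left. Place as left child of 29.
Insert 20: 20 < 24 → go left. Place as left child of 24.
Insert 23: 23 < 24 → go left; 23 > 20 → go right. Place as right child of 20.
Insert 27: 27 > 24 → go right; 27 < 40 → go left; 27 < 32 → go left; 27 < 29 → go left; 27 > 25 → go right. Place as right child of 25.
Insert 22: 22 < 24 → go left; 22 > 20 → go right; 22 < 23 → go left. Place as left child of 23.
Insert 54: 54 > 24 → go right; 54 > 40 → go right; 54 > 53 → go right. Place as right child of 53.
Insert 26: 26 > 24 → go right; 26 < 40 → go left; 26 < 32 → go left; 26 < 29 → go left; 26 > 25 → go right; 26 < 27 → go left. Place as left child of 27.

23 32 53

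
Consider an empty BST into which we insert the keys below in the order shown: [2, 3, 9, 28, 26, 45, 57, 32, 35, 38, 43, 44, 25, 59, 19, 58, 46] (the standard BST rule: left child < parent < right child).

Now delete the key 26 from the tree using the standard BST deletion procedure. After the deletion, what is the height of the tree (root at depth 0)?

9

2: root
3: right child of 2 (depth 1)
9: right child of 3 (depth 2)
28: right child of 9 (depth 3)
26: left child of 28 (depth 4)
45: right child of 28 (depth 4)
57: right child of 45 (depth 5)
32: left child of 45 (depth 5)
35: right child of 32 (depth 6)
38: right child of 35 (depth 7)
43: right child of 38 (depth 8)
44: right child of 43 (depth 9)
25: left child of 26 (depth 5)
59: right child of 57 (depth 6)
19: left child of 25 (depth 6)
58: left child of 59 (depth 7)
46: left child of 57 (depth 6)

Delete 26 (at most one child — splice it out).
After deletion, deepest node is 44 at depth 9.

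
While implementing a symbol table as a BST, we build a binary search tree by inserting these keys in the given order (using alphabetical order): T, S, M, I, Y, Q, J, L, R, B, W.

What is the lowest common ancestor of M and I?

Insert T: tree is empty, so T becomes the root.
Insert S: S < T → go left. Place as left child of T.
Insert M: M < T → go left; M < S → go left. Place as left child of S.
Insert I: I < T → go left; I < S → go left; I < M → go left. Place as left child of M.
Insert Y: Y > T → go right. Place as right child of T.
Insert Q: Q < T → go left; Q < S → go left; Q > M → go right. Place as right child of M.
Insert J: J < T → go left; J < S → go left; J < M → go left; J > I → go right. Place as right child of I.
Insert L: L < T → go left; L < S → go left; L < M → go left; L > I → go right; L > J → go right. Place as right child of J.
Insert R: R < T → go left; R < S → go left; R > M → go right; R > Q → go right. Place as right child of Q.
Insert B: B < T → go left; B < S → go left; B < M → go left; B < I → go left. Place as left child of I.
Insert W: W > T → go right; W < Y → go left. Place as left child of Y.

Path to M: T → S → M
Path to I: T → S → M → I
M lies on both paths and is an ancestor of the other node.

M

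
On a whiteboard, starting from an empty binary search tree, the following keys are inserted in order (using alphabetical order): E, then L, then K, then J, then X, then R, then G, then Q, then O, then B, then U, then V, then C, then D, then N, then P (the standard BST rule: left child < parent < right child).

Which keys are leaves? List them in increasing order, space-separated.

D G N P V

E: root
L: right child of E (depth 1)
K: left child of L (depth 2)
J: left child of K (depth 3)
X: right child of L (depth 2)
R: left child of X (depth 3)
G: left child of J (depth 4)
Q: left child of R (depth 4)
O: left child of Q (depth 5)
B: left child of E (depth 1)
U: right child of R (depth 4)
V: right child of U (depth 5)
C: right child of B (depth 2)
D: right child of C (depth 3)
N: left child of O (depth 6)
P: right child of O (depth 6)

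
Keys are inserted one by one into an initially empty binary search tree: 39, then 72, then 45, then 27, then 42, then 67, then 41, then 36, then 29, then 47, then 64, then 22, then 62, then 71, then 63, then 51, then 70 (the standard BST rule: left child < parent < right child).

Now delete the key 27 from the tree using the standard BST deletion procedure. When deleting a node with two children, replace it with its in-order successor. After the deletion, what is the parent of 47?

67

39: root
72: right child of 39 (depth 1)
45: left child of 72 (depth 2)
27: left child of 39 (depth 1)
42: left child of 45 (depth 3)
67: right child of 45 (depth 3)
41: left child of 42 (depth 4)
36: right child of 27 (depth 2)
29: left child of 36 (depth 3)
47: left child of 67 (depth 4)
64: right child of 47 (depth 5)
22: left child of 27 (depth 2)
62: left child of 64 (depth 6)
71: right child of 67 (depth 4)
63: right child of 62 (depth 7)
51: left child of 62 (depth 7)
70: left child of 71 (depth 5)

Delete 27 (two children — replace with in-order successor).
After deletion, 47's parent is 67.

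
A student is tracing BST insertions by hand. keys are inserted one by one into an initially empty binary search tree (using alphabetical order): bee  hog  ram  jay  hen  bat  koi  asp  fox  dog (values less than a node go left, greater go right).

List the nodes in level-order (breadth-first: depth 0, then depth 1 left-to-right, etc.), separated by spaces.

bee bat hog asp hen ram fox jay dog koi

Insert bee: tree is empty, so bee becomes the root.
Insert hog: hog > bee → go right. Place as right child of bee.
Insert ram: ram > bee → go right; ram > hog → go right. Place as right child of hog.
Insert jay: jay > bee → go right; jay > hog → go right; jay < ram → go left. Place as left child of ram.
Insert hen: hen > bee → go right; hen < hog → go left. Place as left child of hog.
Insert bat: bat < bee → go left. Place as left child of bee.
Insert koi: koi > bee → go right; koi > hog → go right; koi < ram → go left; koi > jay → go right. Place as right child of jay.
Insert asp: asp < bee → go left; asp < bat → go left. Place as left child of bat.
Insert fox: fox > bee → go right; fox < hog → go left; fox < hen → go left. Place as left child of hen.
Insert dog: dog > bee → go right; dog < hog → go left; dog < hen → go left; dog < fox → go left. Place as left child of fox.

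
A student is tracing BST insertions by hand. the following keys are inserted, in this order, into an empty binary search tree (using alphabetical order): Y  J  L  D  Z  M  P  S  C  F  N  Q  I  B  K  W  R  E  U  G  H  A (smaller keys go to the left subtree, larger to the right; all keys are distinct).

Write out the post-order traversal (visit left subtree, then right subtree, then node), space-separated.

A B C E H G I F D K N R Q U W S P M L J Z Y

Insert Y: tree is empty, so Y becomes the root.
Insert J: J < Y → go left. Place as left child of Y.
Insert L: L < Y → go left; L > J → go right. Place as right child of J.
Insert D: D < Y → go left; D < J → go left. Place as left child of J.
Insert Z: Z > Y → go right. Place as right child of Y.
Insert M: M < Y → go left; M > J → go right; M > L → go right. Place as right child of L.
Insert P: P < Y → go left; P > J → go right; P > L → go right; P > M → go right. Place as right child of M.
Insert S: S < Y → go left; S > J → go right; S > L → go right; S > M → go right; S > P → go right. Place as right child of P.
Insert C: C < Y → go left; C < J → go left; C < D → go left. Place as left child of D.
Insert F: F < Y → go left; F < J → go left; F > D → go right. Place as right child of D.
Insert N: N < Y → go left; N > J → go right; N > L → go right; N > M → go right; N < P → go left. Place as left child of P.
Insert Q: Q < Y → go left; Q > J → go right; Q > L → go right; Q > M → go right; Q > P → go right; Q < S → go left. Place as left child of S.
Insert I: I < Y → go left; I < J → go left; I > D → go right; I > F → go right. Place as right child of F.
Insert B: B < Y → go left; B < J → go left; B < D → go left; B < C → go left. Place as left child of C.
Insert K: K < Y → go left; K > J → go right; K < L → go left. Place as left child of L.
Insert W: W < Y → go left; W > J → go right; W > L → go right; W > M → go right; W > P → go right; W > S → go right. Place as right child of S.
Insert R: R < Y → go left; R > J → go right; R > L → go right; R > M → go right; R > P → go right; R < S → go left; R > Q → go right. Place as right child of Q.
Insert E: E < Y → go left; E < J → go left; E > D → go right; E < F → go left. Place as left child of F.
Insert U: U < Y → go left; U > J → go right; U > L → go right; U > M → go right; U > P → go right; U > S → go right; U < W → go left. Place as left child of W.
Insert G: G < Y → go left; G < J → go left; G > D → go right; G > F → go right; G < I → go left. Place as left child of I.
Insert H: H < Y → go left; H < J → go left; H > D → go right; H > F → go right; H < I → go left; H > G → go right. Place as right child of G.
Insert A: A < Y → go left; A < J → go left; A < D → go left; A < C → go left; A < B → go left. Place as left child of B.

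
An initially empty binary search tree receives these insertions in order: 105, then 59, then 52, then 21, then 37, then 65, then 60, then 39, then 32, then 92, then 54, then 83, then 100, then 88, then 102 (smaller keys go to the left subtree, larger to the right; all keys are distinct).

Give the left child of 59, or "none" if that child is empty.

52

105: root
59: left child of 105 (depth 1)
52: left child of 59 (depth 2)
21: left child of 52 (depth 3)
37: right child of 21 (depth 4)
65: right child of 59 (depth 2)
60: left child of 65 (depth 3)
39: right child of 37 (depth 5)
32: left child of 37 (depth 5)
92: right child of 65 (depth 3)
54: right child of 52 (depth 3)
83: left child of 92 (depth 4)
100: right child of 92 (depth 4)
88: right child of 83 (depth 5)
102: right child of 100 (depth 5)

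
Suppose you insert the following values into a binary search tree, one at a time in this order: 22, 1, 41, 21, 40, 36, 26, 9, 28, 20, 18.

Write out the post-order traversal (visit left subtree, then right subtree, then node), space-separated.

18 20 9 21 1 28 26 36 40 41 22

Resulting structure (node: left, right):
  22: L=1, R=41
  1: L=–, R=21
  41: L=40, R=–
  21: L=9, R=–
  40: L=36, R=–
  36: L=26, R=–
  26: L=–, R=28
  9: L=–, R=20
  28: L=–, R=–
  20: L=18, R=–
  18: L=–, R=–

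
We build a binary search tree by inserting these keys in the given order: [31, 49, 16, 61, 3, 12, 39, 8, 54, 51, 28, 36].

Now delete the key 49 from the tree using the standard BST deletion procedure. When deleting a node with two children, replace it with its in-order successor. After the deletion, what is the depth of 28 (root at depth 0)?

2

31: root
49: right child of 31 (depth 1)
16: left child of 31 (depth 1)
61: right child of 49 (depth 2)
3: left child of 16 (depth 2)
12: right child of 3 (depth 3)
39: left child of 49 (depth 2)
8: left child of 12 (depth 4)
54: left child of 61 (depth 3)
51: left child of 54 (depth 4)
28: right child of 16 (depth 2)
36: left child of 39 (depth 3)

Delete 49 (two children — replace with in-order successor).
After deletion, path to 28: 31 → 16 → 28.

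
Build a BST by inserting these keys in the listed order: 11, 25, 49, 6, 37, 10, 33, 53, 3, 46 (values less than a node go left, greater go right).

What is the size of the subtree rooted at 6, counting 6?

Insert 11: tree is empty, so 11 becomes the root.
Insert 25: 25 > 11 → go right. Place as right child of 11.
Insert 49: 49 > 11 → go right; 49 > 25 → go right. Place as right child of 25.
Insert 6: 6 < 11 → go left. Place as left child of 11.
Insert 37: 37 > 11 → go right; 37 > 25 → go right; 37 < 49 → go left. Place as left child of 49.
Insert 10: 10 < 11 → go left; 10 > 6 → go right. Place as right child of 6.
Insert 33: 33 > 11 → go right; 33 > 25 → go right; 33 < 49 → go left; 33 < 37 → go left. Place as left child of 37.
Insert 53: 53 > 11 → go right; 53 > 25 → go right; 53 > 49 → go right. Place as right child of 49.
Insert 3: 3 < 11 → go left; 3 < 6 → go left. Place as left child of 6.
Insert 46: 46 > 11 → go right; 46 > 25 → go right; 46 < 49 → go left; 46 > 37 → go right. Place as right child of 37.

Subtree rooted at 6 contains: 6, 3, 10 — 3 nodes.

3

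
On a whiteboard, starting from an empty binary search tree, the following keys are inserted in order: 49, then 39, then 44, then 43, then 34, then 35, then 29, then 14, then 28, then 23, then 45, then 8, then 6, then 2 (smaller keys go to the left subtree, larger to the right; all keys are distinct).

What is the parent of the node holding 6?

49: root
39: left child of 49 (depth 1)
44: right child of 39 (depth 2)
43: left child of 44 (depth 3)
34: left child of 39 (depth 2)
35: right child of 34 (depth 3)
29: left child of 34 (depth 3)
14: left child of 29 (depth 4)
28: right child of 14 (depth 5)
23: left child of 28 (depth 6)
45: right child of 44 (depth 3)
8: left child of 14 (depth 5)
6: left child of 8 (depth 6)
2: left child of 6 (depth 7)

8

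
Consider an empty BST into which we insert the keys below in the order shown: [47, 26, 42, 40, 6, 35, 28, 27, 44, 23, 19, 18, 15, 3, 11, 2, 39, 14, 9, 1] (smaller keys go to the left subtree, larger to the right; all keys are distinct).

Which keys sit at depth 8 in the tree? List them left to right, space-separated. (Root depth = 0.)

9 14

Resulting structure (node: left, right):
  47: L=26, R=–
  26: L=6, R=42
  42: L=40, R=44
  40: L=35, R=–
  6: L=3, R=23
  35: L=28, R=39
  28: L=27, R=–
  27: L=–, R=–
  44: L=–, R=–
  23: L=19, R=–
  19: L=18, R=–
  18: L=15, R=–
  15: L=11, R=–
  3: L=2, R=–
  11: L=9, R=14
  2: L=1, R=–
  39: L=–, R=–
  14: L=–, R=–
  9: L=–, R=–
  1: L=–, R=–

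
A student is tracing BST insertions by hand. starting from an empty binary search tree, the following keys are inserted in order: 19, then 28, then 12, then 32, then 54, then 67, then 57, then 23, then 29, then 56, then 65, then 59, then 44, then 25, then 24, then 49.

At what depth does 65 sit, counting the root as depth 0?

19: root
28: right child of 19 (depth 1)
12: left child of 19 (depth 1)
32: right child of 28 (depth 2)
54: right child of 32 (depth 3)
67: right child of 54 (depth 4)
57: left child of 67 (depth 5)
23: left child of 28 (depth 2)
29: left child of 32 (depth 3)
56: left child of 57 (depth 6)
65: right child of 57 (depth 6)
59: left child of 65 (depth 7)
44: left child of 54 (depth 4)
25: right child of 23 (depth 3)
24: left child of 25 (depth 4)
49: right child of 44 (depth 5)

Path to 65: 19 → 28 → 32 → 54 → 67 → 57 → 65, which is 6 edges.

6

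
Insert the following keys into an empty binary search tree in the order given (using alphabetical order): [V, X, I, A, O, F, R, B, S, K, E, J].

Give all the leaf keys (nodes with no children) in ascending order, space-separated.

E J S X

V: root
X: right child of V (depth 1)
I: left child of V (depth 1)
A: left child of I (depth 2)
O: right child of I (depth 2)
F: right child of A (depth 3)
R: right child of O (depth 3)
B: left child of F (depth 4)
S: right child of R (depth 4)
K: left child of O (depth 3)
E: right child of B (depth 5)
J: left child of K (depth 4)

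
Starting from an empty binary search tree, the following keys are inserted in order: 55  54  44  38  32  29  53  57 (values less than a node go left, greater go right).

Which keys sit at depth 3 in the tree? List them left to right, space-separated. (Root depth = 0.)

Insert 55: tree is empty, so 55 becomes the root.
Insert 54: 54 < 55 → go left. Place as left child of 55.
Insert 44: 44 < 55 → go left; 44 < 54 → go left. Place as left child of 54.
Insert 38: 38 < 55 → go left; 38 < 54 → go left; 38 < 44 → go left. Place as left child of 44.
Insert 32: 32 < 55 → go left; 32 < 54 → go left; 32 < 44 → go left; 32 < 38 → go left. Place as left child of 38.
Insert 29: 29 < 55 → go left; 29 < 54 → go left; 29 < 44 → go left; 29 < 38 → go left; 29 < 32 → go left. Place as left child of 32.
Insert 53: 53 < 55 → go left; 53 < 54 → go left; 53 > 44 → go right. Place as right child of 44.
Insert 57: 57 > 55 → go right. Place as right child of 55.

38 53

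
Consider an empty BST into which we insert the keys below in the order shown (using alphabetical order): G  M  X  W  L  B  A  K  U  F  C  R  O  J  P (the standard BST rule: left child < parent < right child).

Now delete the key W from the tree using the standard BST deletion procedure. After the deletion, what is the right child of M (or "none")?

X

G: root
M: right child of G (depth 1)
X: right child of M (depth 2)
W: left child of X (depth 3)
L: left child of M (depth 2)
B: left child of G (depth 1)
A: left child of B (depth 2)
K: left child of L (depth 3)
U: left child of W (depth 4)
F: right child of B (depth 2)
C: left child of F (depth 3)
R: left child of U (depth 5)
O: left child of R (depth 6)
J: left child of K (depth 4)
P: right child of O (depth 7)

Delete W (at most one child — splice it out).
After deletion, M's right child: X.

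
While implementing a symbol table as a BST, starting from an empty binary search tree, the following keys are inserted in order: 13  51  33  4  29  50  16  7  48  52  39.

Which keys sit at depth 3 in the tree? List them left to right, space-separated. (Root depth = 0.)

13: root
51: right child of 13 (depth 1)
33: left child of 51 (depth 2)
4: left child of 13 (depth 1)
29: left child of 33 (depth 3)
50: right child of 33 (depth 3)
16: left child of 29 (depth 4)
7: right child of 4 (depth 2)
48: left child of 50 (depth 4)
52: right child of 51 (depth 2)
39: left child of 48 (depth 5)

29 50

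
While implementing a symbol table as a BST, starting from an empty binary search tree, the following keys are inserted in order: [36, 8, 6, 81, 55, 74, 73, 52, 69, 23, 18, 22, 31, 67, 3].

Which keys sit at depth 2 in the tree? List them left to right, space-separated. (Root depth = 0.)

Insert 36: tree is empty, so 36 becomes the root.
Insert 8: 8 < 36 → go left. Place as left child of 36.
Insert 6: 6 < 36 → go left; 6 < 8 → go left. Place as left child of 8.
Insert 81: 81 > 36 → go right. Place as right child of 36.
Insert 55: 55 > 36 → go right; 55 < 81 → go left. Place as left child of 81.
Insert 74: 74 > 36 → go right; 74 < 81 → go left; 74 > 55 → go right. Place as right child of 55.
Insert 73: 73 > 36 → go right; 73 < 81 → go left; 73 > 55 → go right; 73 < 74 → go left. Place as left child of 74.
Insert 52: 52 > 36 → go right; 52 < 81 → go left; 52 < 55 → go left. Place as left child of 55.
Insert 69: 69 > 36 → go right; 69 < 81 → go left; 69 > 55 → go right; 69 < 74 → go left; 69 < 73 → go left. Place as left child of 73.
Insert 23: 23 < 36 → go left; 23 > 8 → go right. Place as right child of 8.
Insert 18: 18 < 36 → go left; 18 > 8 → go right; 18 < 23 → go left. Place as left child of 23.
Insert 22: 22 < 36 → go left; 22 > 8 → go right; 22 < 23 → go left; 22 > 18 → go right. Place as right child of 18.
Insert 31: 31 < 36 → go left; 31 > 8 → go right; 31 > 23 → go right. Place as right child of 23.
Insert 67: 67 > 36 → go right; 67 < 81 → go left; 67 > 55 → go right; 67 < 74 → go left; 67 < 73 → go left; 67 < 69 → go left. Place as left child of 69.
Insert 3: 3 < 36 → go left; 3 < 8 → go left; 3 < 6 → go left. Place as left child of 6.

6 23 55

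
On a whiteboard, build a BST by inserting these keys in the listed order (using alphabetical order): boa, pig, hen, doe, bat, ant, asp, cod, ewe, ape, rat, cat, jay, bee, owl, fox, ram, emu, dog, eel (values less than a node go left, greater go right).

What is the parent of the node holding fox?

ewe

boa: root
pig: right child of boa (depth 1)
hen: left child of pig (depth 2)
doe: left child of hen (depth 3)
bat: left child of boa (depth 1)
ant: left child of bat (depth 2)
asp: right child of ant (depth 3)
cod: left child of doe (depth 4)
ewe: right child of doe (depth 4)
ape: left child of asp (depth 4)
rat: right child of pig (depth 2)
cat: left child of cod (depth 5)
jay: right child of hen (depth 3)
bee: right child of bat (depth 2)
owl: right child of jay (depth 4)
fox: right child of ewe (depth 5)
ram: left child of rat (depth 3)
emu: left child of ewe (depth 5)
dog: left child of emu (depth 6)
eel: right child of dog (depth 7)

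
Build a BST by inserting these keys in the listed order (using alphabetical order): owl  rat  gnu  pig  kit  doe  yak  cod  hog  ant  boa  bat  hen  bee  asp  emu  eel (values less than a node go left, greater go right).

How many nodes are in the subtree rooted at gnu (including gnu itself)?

owl: root
rat: right child of owl (depth 1)
gnu: left child of owl (depth 1)
pig: left child of rat (depth 2)
kit: right child of gnu (depth 2)
doe: left child of gnu (depth 2)
yak: right child of rat (depth 2)
cod: left child of doe (depth 3)
hog: left child of kit (depth 3)
ant: left child of cod (depth 4)
boa: right child of ant (depth 5)
bat: left child of boa (depth 6)
hen: left child of hog (depth 4)
bee: right child of bat (depth 7)
asp: left child of bat (depth 7)
emu: right child of doe (depth 3)
eel: left child of emu (depth 4)

Subtree rooted at gnu contains: gnu, doe, cod, ant, boa, bat, asp, bee, emu, eel, kit, hog, hen — 13 nodes.

13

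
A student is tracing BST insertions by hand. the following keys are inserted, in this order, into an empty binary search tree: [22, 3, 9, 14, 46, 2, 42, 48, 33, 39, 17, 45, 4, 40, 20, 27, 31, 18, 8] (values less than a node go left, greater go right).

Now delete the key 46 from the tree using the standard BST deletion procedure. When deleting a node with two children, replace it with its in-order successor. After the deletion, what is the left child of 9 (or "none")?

4

22: root
3: left child of 22 (depth 1)
9: right child of 3 (depth 2)
14: right child of 9 (depth 3)
46: right child of 22 (depth 1)
2: left child of 3 (depth 2)
42: left child of 46 (depth 2)
48: right child of 46 (depth 2)
33: left child of 42 (depth 3)
39: right child of 33 (depth 4)
17: right child of 14 (depth 4)
45: right child of 42 (depth 3)
4: left child of 9 (depth 3)
40: right child of 39 (depth 5)
20: right child of 17 (depth 5)
27: left child of 33 (depth 4)
31: right child of 27 (depth 5)
18: left child of 20 (depth 6)
8: right child of 4 (depth 4)

Delete 46 (two children — replace with in-order successor).
After deletion, 9's left child: 4.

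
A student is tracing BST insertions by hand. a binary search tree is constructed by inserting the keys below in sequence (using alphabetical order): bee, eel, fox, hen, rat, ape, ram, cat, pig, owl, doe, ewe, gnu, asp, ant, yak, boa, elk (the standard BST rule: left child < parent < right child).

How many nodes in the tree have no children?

8

bee: root
eel: right child of bee (depth 1)
fox: right child of eel (depth 2)
hen: right child of fox (depth 3)
rat: right child of hen (depth 4)
ape: left child of bee (depth 1)
ram: left child of rat (depth 5)
cat: left child of eel (depth 2)
pig: left child of ram (depth 6)
owl: left child of pig (depth 7)
doe: right child of cat (depth 3)
ewe: left child of fox (depth 3)
gnu: left child of hen (depth 4)
asp: right child of ape (depth 2)
ant: left child of ape (depth 2)
yak: right child of rat (depth 5)
boa: left child of cat (depth 3)
elk: left child of ewe (depth 4)

Leaves: ant, asp, boa, doe, elk, gnu, owl, yak — 8 in total.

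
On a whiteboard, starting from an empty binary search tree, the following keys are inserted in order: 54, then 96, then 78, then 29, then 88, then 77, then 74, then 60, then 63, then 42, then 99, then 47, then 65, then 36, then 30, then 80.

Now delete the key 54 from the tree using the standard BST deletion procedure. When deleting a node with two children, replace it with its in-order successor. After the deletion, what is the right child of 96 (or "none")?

Insert 54: tree is empty, so 54 becomes the root.
Insert 96: 96 > 54 → go right. Place as right child of 54.
Insert 78: 78 > 54 → go right; 78 < 96 → go left. Place as left child of 96.
Insert 29: 29 < 54 → go left. Place as left child of 54.
Insert 88: 88 > 54 → go right; 88 < 96 → go left; 88 > 78 → go right. Place as right child of 78.
Insert 77: 77 > 54 → go right; 77 < 96 → go left; 77 < 78 → go left. Place as left child of 78.
Insert 74: 74 > 54 → go right; 74 < 96 → go left; 74 < 78 → go left; 74 < 77 → go left. Place as left child of 77.
Insert 60: 60 > 54 → go right; 60 < 96 → go left; 60 < 78 → go left; 60 < 77 → go left; 60 < 74 → go left. Place as left child of 74.
Insert 63: 63 > 54 → go right; 63 < 96 → go left; 63 < 78 → go left; 63 < 77 → go left; 63 < 74 → go left; 63 > 60 → go right. Place as right child of 60.
Insert 42: 42 < 54 → go left; 42 > 29 → go right. Place as right child of 29.
Insert 99: 99 > 54 → go right; 99 > 96 → go right. Place as right child of 96.
Insert 47: 47 < 54 → go left; 47 > 29 → go right; 47 > 42 → go right. Place as right child of 42.
Insert 65: 65 > 54 → go right; 65 < 96 → go left; 65 < 78 → go left; 65 < 77 → go left; 65 < 74 → go left; 65 > 60 → go right; 65 > 63 → go right. Place as right child of 63.
Insert 36: 36 < 54 → go left; 36 > 29 → go right; 36 < 42 → go left. Place as left child of 42.
Insert 30: 30 < 54 → go left; 30 > 29 → go right; 30 < 42 → go left; 30 < 36 → go left. Place as left child of 36.
Insert 80: 80 > 54 → go right; 80 < 96 → go left; 80 > 78 → go right; 80 < 88 → go left. Place as left child of 88.

Delete 54 (two children — replace with in-order successor).
After deletion, 96's right child: 99.

99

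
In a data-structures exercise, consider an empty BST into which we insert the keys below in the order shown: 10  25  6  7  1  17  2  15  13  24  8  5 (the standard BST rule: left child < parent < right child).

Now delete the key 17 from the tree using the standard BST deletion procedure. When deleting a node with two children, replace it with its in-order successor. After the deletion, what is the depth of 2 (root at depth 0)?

3

10: root
25: right child of 10 (depth 1)
6: left child of 10 (depth 1)
7: right child of 6 (depth 2)
1: left child of 6 (depth 2)
17: left child of 25 (depth 2)
2: right child of 1 (depth 3)
15: left child of 17 (depth 3)
13: left child of 15 (depth 4)
24: right child of 17 (depth 3)
8: right child of 7 (depth 3)
5: right child of 2 (depth 4)

Delete 17 (two children — replace with in-order successor).
After deletion, path to 2: 10 → 6 → 1 → 2.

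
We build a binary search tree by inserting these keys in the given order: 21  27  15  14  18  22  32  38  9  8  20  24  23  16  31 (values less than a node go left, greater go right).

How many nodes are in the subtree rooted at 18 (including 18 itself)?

21: root
27: right child of 21 (depth 1)
15: left child of 21 (depth 1)
14: left child of 15 (depth 2)
18: right child of 15 (depth 2)
22: left child of 27 (depth 2)
32: right child of 27 (depth 2)
38: right child of 32 (depth 3)
9: left child of 14 (depth 3)
8: left child of 9 (depth 4)
20: right child of 18 (depth 3)
24: right child of 22 (depth 3)
23: left child of 24 (depth 4)
16: left child of 18 (depth 3)
31: left child of 32 (depth 3)

Subtree rooted at 18 contains: 18, 16, 20 — 3 nodes.

3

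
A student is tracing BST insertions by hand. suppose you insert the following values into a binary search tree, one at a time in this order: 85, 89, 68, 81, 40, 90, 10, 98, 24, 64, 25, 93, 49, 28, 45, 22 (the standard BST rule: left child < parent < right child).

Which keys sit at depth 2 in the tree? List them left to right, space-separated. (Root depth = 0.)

40 81 90

Resulting structure (node: left, right):
  85: L=68, R=89
  89: L=–, R=90
  68: L=40, R=81
  81: L=–, R=–
  40: L=10, R=64
  90: L=–, R=98
  10: L=–, R=24
  98: L=93, R=–
  24: L=22, R=25
  64: L=49, R=–
  25: L=–, R=28
  93: L=–, R=–
  49: L=45, R=–
  28: L=–, R=–
  45: L=–, R=–
  22: L=–, R=–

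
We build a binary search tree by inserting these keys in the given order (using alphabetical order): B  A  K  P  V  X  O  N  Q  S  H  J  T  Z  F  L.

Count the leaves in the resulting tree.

6

Resulting structure (node: left, right):
  B: L=A, R=K
  A: L=–, R=–
  K: L=H, R=P
  P: L=O, R=V
  V: L=Q, R=X
  X: L=–, R=Z
  O: L=N, R=–
  N: L=L, R=–
  Q: L=–, R=S
  S: L=–, R=T
  H: L=F, R=J
  J: L=–, R=–
  T: L=–, R=–
  Z: L=–, R=–
  F: L=–, R=–
  L: L=–, R=–

Leaves: A, F, J, L, T, Z — 6 in total.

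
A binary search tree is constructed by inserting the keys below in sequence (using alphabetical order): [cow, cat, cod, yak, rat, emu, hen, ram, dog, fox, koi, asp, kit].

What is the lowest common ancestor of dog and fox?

emu

cow: root
cat: left child of cow (depth 1)
cod: right child of cat (depth 2)
yak: right child of cow (depth 1)
rat: left child of yak (depth 2)
emu: left child of rat (depth 3)
hen: right child of emu (depth 4)
ram: right child of hen (depth 5)
dog: left child of emu (depth 4)
fox: left child of hen (depth 5)
koi: left child of ram (depth 6)
asp: left child of cat (depth 2)
kit: left child of koi (depth 7)

Path to dog: cow → yak → rat → emu → dog
Path to fox: cow → yak → rat → emu → hen → fox
The paths share a prefix ending at emu, then split left and right.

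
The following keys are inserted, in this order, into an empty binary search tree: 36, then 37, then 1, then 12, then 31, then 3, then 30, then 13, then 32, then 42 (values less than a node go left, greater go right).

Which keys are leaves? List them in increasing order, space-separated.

36: root
37: right child of 36 (depth 1)
1: left child of 36 (depth 1)
12: right child of 1 (depth 2)
31: right child of 12 (depth 3)
3: left child of 12 (depth 3)
30: left child of 31 (depth 4)
13: left child of 30 (depth 5)
32: right child of 31 (depth 4)
42: right child of 37 (depth 2)

3 13 32 42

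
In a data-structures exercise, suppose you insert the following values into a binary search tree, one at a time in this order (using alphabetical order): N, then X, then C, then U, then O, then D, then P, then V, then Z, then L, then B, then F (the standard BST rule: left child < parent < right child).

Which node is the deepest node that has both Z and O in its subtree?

X

Resulting structure (node: left, right):
  N: L=C, R=X
  X: L=U, R=Z
  C: L=B, R=D
  U: L=O, R=V
  O: L=–, R=P
  D: L=–, R=L
  P: L=–, R=–
  V: L=–, R=–
  Z: L=–, R=–
  L: L=F, R=–
  B: L=–, R=–
  F: L=–, R=–

Path to Z: N → X → Z
Path to O: N → X → U → O
The paths share a prefix ending at X, then split left and right.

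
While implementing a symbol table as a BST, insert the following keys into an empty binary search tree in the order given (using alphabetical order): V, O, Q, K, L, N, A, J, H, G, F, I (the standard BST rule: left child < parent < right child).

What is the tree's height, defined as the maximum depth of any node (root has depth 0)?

Insert V: tree is empty, so V becomes the root.
Insert O: O < V → go left. Place as left child of V.
Insert Q: Q < V → go left; Q > O → go right. Place as right child of O.
Insert K: K < V → go left; K < O → go left. Place as left child of O.
Insert L: L < V → go left; L < O → go left; L > K → go right. Place as right child of K.
Insert N: N < V → go left; N < O → go left; N > K → go right; N > L → go right. Place as right child of L.
Insert A: A < V → go left; A < O → go left; A < K → go left. Place as left child of K.
Insert J: J < V → go left; J < O → go left; J < K → go left; J > A → go right. Place as right child of A.
Insert H: H < V → go left; H < O → go left; H < K → go left; H > A → go right; H < J → go left. Place as left child of J.
Insert G: G < V → go left; G < O → go left; G < K → go left; G > A → go right; G < J → go left; G < H → go left. Place as left child of H.
Insert F: F < V → go left; F < O → go left; F < K → go left; F > A → go right; F < J → go left; F < H → go left; F < G → go left. Place as left child of G.
Insert I: I < V → go left; I < O → go left; I < K → go left; I > A → go right; I < J → go left; I > H → go right. Place as right child of H.

The deepest node is F at depth 7.

7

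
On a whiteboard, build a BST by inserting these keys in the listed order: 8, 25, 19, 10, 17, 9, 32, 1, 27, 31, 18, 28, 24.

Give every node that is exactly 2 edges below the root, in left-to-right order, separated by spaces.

8: root
25: right child of 8 (depth 1)
19: left child of 25 (depth 2)
10: left child of 19 (depth 3)
17: right child of 10 (depth 4)
9: left child of 10 (depth 4)
32: right child of 25 (depth 2)
1: left child of 8 (depth 1)
27: left child of 32 (depth 3)
31: right child of 27 (depth 4)
18: right child of 17 (depth 5)
28: left child of 31 (depth 5)
24: right child of 19 (depth 3)

19 32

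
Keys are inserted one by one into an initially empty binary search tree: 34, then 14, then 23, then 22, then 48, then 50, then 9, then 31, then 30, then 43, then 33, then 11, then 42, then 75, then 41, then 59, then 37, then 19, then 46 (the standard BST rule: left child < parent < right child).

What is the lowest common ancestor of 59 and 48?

48

Insert 34: tree is empty, so 34 becomes the root.
Insert 14: 14 < 34 → go left. Place as left child of 34.
Insert 23: 23 < 34 → go left; 23 > 14 → go right. Place as right child of 14.
Insert 22: 22 < 34 → go left; 22 > 14 → go right; 22 < 23 → go left. Place as left child of 23.
Insert 48: 48 > 34 → go right. Place as right child of 34.
Insert 50: 50 > 34 → go right; 50 > 48 → go right. Place as right child of 48.
Insert 9: 9 < 34 → go left; 9 < 14 → go left. Place as left child of 14.
Insert 31: 31 < 34 → go left; 31 > 14 → go right; 31 > 23 → go right. Place as right child of 23.
Insert 30: 30 < 34 → go left; 30 > 14 → go right; 30 > 23 → go right; 30 < 31 → go left. Place as left child of 31.
Insert 43: 43 > 34 → go right; 43 < 48 → go left. Place as left child of 48.
Insert 33: 33 < 34 → go left; 33 > 14 → go right; 33 > 23 → go right; 33 > 31 → go right. Place as right child of 31.
Insert 11: 11 < 34 → go left; 11 < 14 → go left; 11 > 9 → go right. Place as right child of 9.
Insert 42: 42 > 34 → go right; 42 < 48 → go left; 42 < 43 → go left. Place as left child of 43.
Insert 75: 75 > 34 → go right; 75 > 48 → go right; 75 > 50 → go right. Place as right child of 50.
Insert 41: 41 > 34 → go right; 41 < 48 → go left; 41 < 43 → go left; 41 < 42 → go left. Place as left child of 42.
Insert 59: 59 > 34 → go right; 59 > 48 → go right; 59 > 50 → go right; 59 < 75 → go left. Place as left child of 75.
Insert 37: 37 > 34 → go right; 37 < 48 → go left; 37 < 43 → go left; 37 < 42 → go left; 37 < 41 → go left. Place as left child of 41.
Insert 19: 19 < 34 → go left; 19 > 14 → go right; 19 < 23 → go left; 19 < 22 → go left. Place as left child of 22.
Insert 46: 46 > 34 → go right; 46 < 48 → go left; 46 > 43 → go right. Place as right child of 43.

Path to 59: 34 → 48 → 50 → 75 → 59
Path to 48: 34 → 48
48 lies on both paths and is an ancestor of the other node.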